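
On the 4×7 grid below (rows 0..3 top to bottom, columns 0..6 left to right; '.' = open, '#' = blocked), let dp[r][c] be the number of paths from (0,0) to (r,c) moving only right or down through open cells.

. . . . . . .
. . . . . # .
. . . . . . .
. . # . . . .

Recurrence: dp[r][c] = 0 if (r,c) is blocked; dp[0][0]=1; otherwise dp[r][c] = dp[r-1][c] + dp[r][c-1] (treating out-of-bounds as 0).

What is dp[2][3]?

r\c   0   1   2   3   4   5   6
  0   1   1   1   1   1   1   1
  1   1   2   3   4   5   0   1
  2   1   3   6  10  15  15  16
  3   1   4   0  10  25  40  56

10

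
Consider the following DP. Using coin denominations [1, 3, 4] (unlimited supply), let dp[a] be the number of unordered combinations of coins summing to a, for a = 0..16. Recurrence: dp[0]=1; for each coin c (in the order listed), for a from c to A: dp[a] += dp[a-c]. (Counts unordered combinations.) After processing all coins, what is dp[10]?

8

after  coin     0     1     2     3     4     5     6     7     8     9    10    11    12    13    14    15    16
          1     1     1     1     1     1     1     1     1     1     1     1     1     1     1     1     1     1
          3     1     1     1     2     2     2     3     3     3     4     4     4     5     5     5     6     6
          4     1     1     1     2     3     3     4     5     6     7     8     9    11    12    13    15    17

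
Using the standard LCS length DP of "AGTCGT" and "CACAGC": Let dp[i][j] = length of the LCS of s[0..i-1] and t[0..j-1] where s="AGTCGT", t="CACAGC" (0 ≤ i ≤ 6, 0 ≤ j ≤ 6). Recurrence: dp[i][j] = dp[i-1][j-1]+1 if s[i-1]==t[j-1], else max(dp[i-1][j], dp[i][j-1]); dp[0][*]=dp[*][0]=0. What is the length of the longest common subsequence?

   ''  C  A  C  A  G  C
''  0  0  0  0  0  0  0
 A  0  0  1  1  1  1  1
 G  0  0  1  1  1  2  2
 T  0  0  1  1  1  2  2
 C  0  1  1  2  2  2  3
 G  0  1  1  2  2  3  3
 T  0  1  1  2  2  3  3

3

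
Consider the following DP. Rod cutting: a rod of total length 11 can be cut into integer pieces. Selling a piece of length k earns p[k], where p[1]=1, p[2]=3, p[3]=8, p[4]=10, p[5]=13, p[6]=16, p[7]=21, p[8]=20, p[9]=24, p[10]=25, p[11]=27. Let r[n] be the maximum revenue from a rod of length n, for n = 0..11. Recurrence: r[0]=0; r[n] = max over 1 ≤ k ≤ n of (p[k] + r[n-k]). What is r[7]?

   n    0    1    2    3    4    5    6    7    8    9   10   11
r[n]    0    1    3    8   10   13   16   21   22   24   29   31

21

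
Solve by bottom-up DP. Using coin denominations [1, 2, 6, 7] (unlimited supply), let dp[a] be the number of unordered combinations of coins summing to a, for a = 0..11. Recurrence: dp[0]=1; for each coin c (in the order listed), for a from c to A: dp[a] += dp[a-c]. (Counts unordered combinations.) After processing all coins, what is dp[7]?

after  coin     0     1     2     3     4     5     6     7     8     9    10    11
          1     1     1     1     1     1     1     1     1     1     1     1     1
          2     1     1     2     2     3     3     4     4     5     5     6     6
          6     1     1     2     2     3     3     5     5     7     7     9     9
          7     1     1     2     2     3     3     5     6     8     9    11    12

6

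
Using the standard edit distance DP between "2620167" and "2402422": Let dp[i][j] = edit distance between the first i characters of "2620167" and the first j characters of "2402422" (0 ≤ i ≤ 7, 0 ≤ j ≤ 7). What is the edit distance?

6

   ''  2  4  0  2  4  2  2
''  0  1  2  3  4  5  6  7
 2  1  0  1  2  3  4  5  6
 6  2  1  1  2  3  4  5  6
 2  3  2  2  2  2  3  4  5
 0  4  3  3  2  3  3  4  5
 1  5  4  4  3  3  4  4  5
 6  6  5  5  4  4  4  5  5
 7  7  6  6  5  5  5  5  6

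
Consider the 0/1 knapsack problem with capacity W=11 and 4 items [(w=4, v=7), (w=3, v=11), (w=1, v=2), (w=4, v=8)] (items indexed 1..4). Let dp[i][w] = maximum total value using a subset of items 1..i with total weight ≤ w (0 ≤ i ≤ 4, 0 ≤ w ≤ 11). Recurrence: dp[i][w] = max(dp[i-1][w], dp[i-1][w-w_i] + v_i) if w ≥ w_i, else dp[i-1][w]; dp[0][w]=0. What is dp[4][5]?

13

i\w   0   1   2   3   4   5   6   7   8   9  10  11
  0   0   0   0   0   0   0   0   0   0   0   0   0
  1   0   0   0   0   7   7   7   7   7   7   7   7
  2   0   0   0  11  11  11  11  18  18  18  18  18
  3   0   2   2  11  13  13  13  18  20  20  20  20
  4   0   2   2  11  13  13  13  19  21  21  21  26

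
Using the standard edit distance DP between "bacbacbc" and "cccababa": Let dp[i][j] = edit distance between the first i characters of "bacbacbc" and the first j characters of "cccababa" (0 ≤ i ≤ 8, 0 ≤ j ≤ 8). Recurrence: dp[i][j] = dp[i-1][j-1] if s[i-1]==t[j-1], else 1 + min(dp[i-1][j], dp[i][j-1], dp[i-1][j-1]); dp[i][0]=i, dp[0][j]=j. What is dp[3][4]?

3

   ''  c  c  c  a  b  a  b  a
''  0  1  2  3  4  5  6  7  8
 b  1  1  2  3  4  4  5  6  7
 a  2  2  2  3  3  4  4  5  6
 c  3  2  2  2  3  4  5  5  6
 b  4  3  3  3  3  3  4  5  6
 a  5  4  4  4  3  4  3  4  5
 c  6  5  4  4  4  4  4  4  5
 b  7  6  5  5  5  4  5  4  5
 c  8  7  6  5  6  5  5  5  5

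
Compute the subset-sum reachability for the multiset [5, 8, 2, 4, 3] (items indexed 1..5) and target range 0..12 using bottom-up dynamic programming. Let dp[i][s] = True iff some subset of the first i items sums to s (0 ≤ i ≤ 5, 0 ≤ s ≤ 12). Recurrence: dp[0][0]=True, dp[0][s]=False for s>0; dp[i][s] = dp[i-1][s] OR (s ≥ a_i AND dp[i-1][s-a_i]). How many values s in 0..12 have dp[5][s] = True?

i\s   0   1   2   3   4   5   6   7   8   9  10  11  12
  0   T   F   F   F   F   F   F   F   F   F   F   F   F
  1   T   F   F   F   F   T   F   F   F   F   F   F   F
  2   T   F   F   F   F   T   F   F   T   F   F   F   F
  3   T   F   T   F   F   T   F   T   T   F   T   F   F
  4   T   F   T   F   T   T   T   T   T   T   T   T   T
  5   T   F   T   T   T   T   T   T   T   T   T   T   T

12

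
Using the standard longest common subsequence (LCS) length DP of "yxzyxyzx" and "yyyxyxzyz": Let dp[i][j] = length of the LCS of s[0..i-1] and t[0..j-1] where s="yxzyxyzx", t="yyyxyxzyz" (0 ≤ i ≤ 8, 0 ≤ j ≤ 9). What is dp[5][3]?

2

   ''  y  y  y  x  y  x  z  y  z
''  0  0  0  0  0  0  0  0  0  0
 y  0  1  1  1  1  1  1  1  1  1
 x  0  1  1  1  2  2  2  2  2  2
 z  0  1  1  1  2  2  2  3  3  3
 y  0  1  2  2  2  3  3  3  4  4
 x  0  1  2  2  3  3  4  4  4  4
 y  0  1  2  3  3  4  4  4  5  5
 z  0  1  2  3  3  4  4  5  5  6
 x  0  1  2  3  4  4  5  5  5  6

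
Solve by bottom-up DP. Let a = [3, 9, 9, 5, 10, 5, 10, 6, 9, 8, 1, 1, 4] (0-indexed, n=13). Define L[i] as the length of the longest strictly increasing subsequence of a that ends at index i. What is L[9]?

4

   i    0    1    2    3    4    5    6    7    8    9   10   11   12
a[i]    3    9    9    5   10    5   10    6    9    8    1    1    4
L[i]    1    2    2    2    3    2    3    3    4    4    1    1    2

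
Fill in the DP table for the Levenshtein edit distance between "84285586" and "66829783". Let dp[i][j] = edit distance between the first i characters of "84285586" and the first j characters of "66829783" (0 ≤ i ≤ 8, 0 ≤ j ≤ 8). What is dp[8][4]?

7

   ''  6  6  8  2  9  7  8  3
''  0  1  2  3  4  5  6  7  8
 8  1  1  2  2  3  4  5  6  7
 4  2  2  2  3  3  4  5  6  7
 2  3  3  3  3  3  4  5  6  7
 8  4  4  4  3  4  4  5  5  6
 5  5  5  5  4  4  5  5  6  6
 5  6  6  6  5  5  5  6  6  7
 8  7  7  7  6  6  6  6  6  7
 6  8  7  7  7  7  7  7  7  7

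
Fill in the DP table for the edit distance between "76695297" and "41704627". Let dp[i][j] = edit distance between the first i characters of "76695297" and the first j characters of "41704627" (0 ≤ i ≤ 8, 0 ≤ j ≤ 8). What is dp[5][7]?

6

   ''  4  1  7  0  4  6  2  7
''  0  1  2  3  4  5  6  7  8
 7  1  1  2  2  3  4  5  6  7
 6  2  2  2  3  3  4  4  5  6
 6  3  3  3  3  4  4  4  5  6
 9  4  4  4  4  4  5  5  5  6
 5  5  5  5  5  5  5  6  6  6
 2  6  6  6  6  6  6  6  6  7
 9  7  7  7  7  7  7  7  7  7
 7  8  8  8  7  8  8  8  8  7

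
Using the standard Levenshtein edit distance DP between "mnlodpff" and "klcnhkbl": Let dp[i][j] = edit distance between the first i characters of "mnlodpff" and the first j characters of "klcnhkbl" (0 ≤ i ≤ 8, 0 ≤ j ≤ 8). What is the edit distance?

   ''  k  l  c  n  h  k  b  l
''  0  1  2  3  4  5  6  7  8
 m  1  1  2  3  4  5  6  7  8
 n  2  2  2  3  3  4  5  6  7
 l  3  3  2  3  4  4  5  6  6
 o  4  4  3  3  4  5  5  6  7
 d  5  5  4  4  4  5  6  6  7
 p  6  6  5  5  5  5  6  7  7
 f  7  7  6  6  6  6  6  7  8
 f  8  8  7  7  7  7  7  7  8

8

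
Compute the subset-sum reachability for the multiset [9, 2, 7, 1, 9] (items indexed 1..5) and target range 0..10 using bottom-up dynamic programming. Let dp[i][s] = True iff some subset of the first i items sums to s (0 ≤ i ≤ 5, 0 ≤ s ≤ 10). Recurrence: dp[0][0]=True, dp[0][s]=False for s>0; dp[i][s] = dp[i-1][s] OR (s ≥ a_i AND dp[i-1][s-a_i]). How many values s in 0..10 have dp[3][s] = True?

i\s   0   1   2   3   4   5   6   7   8   9  10
  0   T   F   F   F   F   F   F   F   F   F   F
  1   T   F   F   F   F   F   F   F   F   T   F
  2   T   F   T   F   F   F   F   F   F   T   F
  3   T   F   T   F   F   F   F   T   F   T   F
  4   T   T   T   T   F   F   F   T   T   T   T
  5   T   T   T   T   F   F   F   T   T   T   T

4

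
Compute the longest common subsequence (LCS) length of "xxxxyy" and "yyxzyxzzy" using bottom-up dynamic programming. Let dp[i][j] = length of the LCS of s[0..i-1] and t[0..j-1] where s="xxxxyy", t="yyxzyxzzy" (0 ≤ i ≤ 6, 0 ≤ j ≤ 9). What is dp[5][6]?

   ''  y  y  x  z  y  x  z  z  y
''  0  0  0  0  0  0  0  0  0  0
 x  0  0  0  1  1  1  1  1  1  1
 x  0  0  0  1  1  1  2  2  2  2
 x  0  0  0  1  1  1  2  2  2  2
 x  0  0  0  1  1  1  2  2  2  2
 y  0  1  1  1  1  2  2  2  2  3
 y  0  1  2  2  2  2  2  2  2  3

2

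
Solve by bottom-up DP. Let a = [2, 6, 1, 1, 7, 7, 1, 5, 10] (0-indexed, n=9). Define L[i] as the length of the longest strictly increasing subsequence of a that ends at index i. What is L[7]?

2

   i    0    1    2    3    4    5    6    7    8
a[i]    2    6    1    1    7    7    1    5   10
L[i]    1    2    1    1    3    3    1    2    4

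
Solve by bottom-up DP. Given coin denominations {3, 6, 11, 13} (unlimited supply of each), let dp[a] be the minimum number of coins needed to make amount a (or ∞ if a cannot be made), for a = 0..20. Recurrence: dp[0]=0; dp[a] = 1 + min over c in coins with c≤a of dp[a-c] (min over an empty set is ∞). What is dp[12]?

 a  0  1  2  3  4  5  6  7  8  9 10 11 12 13 14 15 16 17 18 19 20
dp  0  -  -  1  -  -  1  -  -  2  -  1  2  1  2  3  2  2  3  2  3
(- denotes ∞ / unreachable)

2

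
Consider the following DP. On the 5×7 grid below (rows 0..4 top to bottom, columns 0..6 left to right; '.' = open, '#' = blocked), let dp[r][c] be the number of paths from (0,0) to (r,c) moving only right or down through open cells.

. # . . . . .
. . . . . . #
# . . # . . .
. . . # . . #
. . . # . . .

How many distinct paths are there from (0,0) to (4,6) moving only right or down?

r\c   0   1   2   3   4   5   6
  0   1   0   0   0   0   0   0
  1   1   1   1   1   1   1   0
  2   0   1   2   0   1   2   2
  3   0   1   3   0   1   3   0
  4   0   1   4   0   1   4   4

4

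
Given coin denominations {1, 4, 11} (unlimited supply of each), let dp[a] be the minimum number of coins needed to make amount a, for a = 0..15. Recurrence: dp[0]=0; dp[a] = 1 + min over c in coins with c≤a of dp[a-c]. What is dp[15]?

 a  0  1  2  3  4  5  6  7  8  9 10 11 12 13 14 15
dp  0  1  2  3  1  2  3  4  2  3  4  1  2  3  4  2

2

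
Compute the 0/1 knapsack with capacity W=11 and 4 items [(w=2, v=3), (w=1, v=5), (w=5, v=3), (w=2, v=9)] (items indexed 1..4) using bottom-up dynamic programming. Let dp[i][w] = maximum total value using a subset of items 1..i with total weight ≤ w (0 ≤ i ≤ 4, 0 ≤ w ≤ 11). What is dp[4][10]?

20

i\w   0   1   2   3   4   5   6   7   8   9  10  11
  0   0   0   0   0   0   0   0   0   0   0   0   0
  1   0   0   3   3   3   3   3   3   3   3   3   3
  2   0   5   5   8   8   8   8   8   8   8   8   8
  3   0   5   5   8   8   8   8   8  11  11  11  11
  4   0   5   9  14  14  17  17  17  17  17  20  20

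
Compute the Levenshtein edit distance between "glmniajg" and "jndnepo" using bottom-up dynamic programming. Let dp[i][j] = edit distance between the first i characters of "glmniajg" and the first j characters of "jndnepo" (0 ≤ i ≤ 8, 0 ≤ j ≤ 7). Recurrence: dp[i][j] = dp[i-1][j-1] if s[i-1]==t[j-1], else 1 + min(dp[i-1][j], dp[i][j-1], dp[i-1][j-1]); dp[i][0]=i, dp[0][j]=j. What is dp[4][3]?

4

   ''  j  n  d  n  e  p  o
''  0  1  2  3  4  5  6  7
 g  1  1  2  3  4  5  6  7
 l  2  2  2  3  4  5  6  7
 m  3  3  3  3  4  5  6  7
 n  4  4  3  4  3  4  5  6
 i  5  5  4  4  4  4  5  6
 a  6  6  5  5  5  5  5  6
 j  7  6  6  6  6  6  6  6
 g  8  7  7  7  7  7  7  7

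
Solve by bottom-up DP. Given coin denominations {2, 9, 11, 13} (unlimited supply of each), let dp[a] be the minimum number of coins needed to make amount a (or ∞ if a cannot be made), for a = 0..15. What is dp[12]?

 a  0  1  2  3  4  5  6  7  8  9 10 11 12 13 14 15
dp  0  -  1  -  2  -  3  -  4  1  5  1  6  1  7  2
(- denotes ∞ / unreachable)

6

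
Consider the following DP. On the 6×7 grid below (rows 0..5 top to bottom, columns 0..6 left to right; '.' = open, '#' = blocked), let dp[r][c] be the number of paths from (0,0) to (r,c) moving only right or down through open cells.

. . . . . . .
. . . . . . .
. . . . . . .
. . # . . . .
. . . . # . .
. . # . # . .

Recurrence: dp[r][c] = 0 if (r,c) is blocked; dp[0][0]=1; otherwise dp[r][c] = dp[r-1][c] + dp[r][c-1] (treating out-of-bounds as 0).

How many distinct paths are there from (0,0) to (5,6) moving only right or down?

166

r\c   0   1   2   3   4   5   6
  0   1   1   1   1   1   1   1
  1   1   2   3   4   5   6   7
  2   1   3   6  10  15  21  28
  3   1   4   0  10  25  46  74
  4   1   5   5  15   0  46 120
  5   1   6   0  15   0  46 166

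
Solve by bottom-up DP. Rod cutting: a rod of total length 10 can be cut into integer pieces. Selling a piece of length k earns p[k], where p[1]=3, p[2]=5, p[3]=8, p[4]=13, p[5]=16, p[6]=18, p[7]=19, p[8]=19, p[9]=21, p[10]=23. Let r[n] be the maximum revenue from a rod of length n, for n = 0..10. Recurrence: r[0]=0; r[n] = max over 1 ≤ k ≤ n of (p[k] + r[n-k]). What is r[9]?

29

   n    0    1    2    3    4    5    6    7    8    9   10
r[n]    0    3    6    9   13   16   19   22   26   29   32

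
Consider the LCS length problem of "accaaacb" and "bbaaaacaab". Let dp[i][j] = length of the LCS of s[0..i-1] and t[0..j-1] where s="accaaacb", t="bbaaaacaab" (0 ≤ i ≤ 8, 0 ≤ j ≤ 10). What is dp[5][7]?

   ''  b  b  a  a  a  a  c  a  a  b
''  0  0  0  0  0  0  0  0  0  0  0
 a  0  0  0  1  1  1  1  1  1  1  1
 c  0  0  0  1  1  1  1  2  2  2  2
 c  0  0  0  1  1  1  1  2  2  2  2
 a  0  0  0  1  2  2  2  2  3  3  3
 a  0  0  0  1  2  3  3  3  3  4  4
 a  0  0  0  1  2  3  4  4  4  4  4
 c  0  0  0  1  2  3  4  5  5  5  5
 b  0  1  1  1  2  3  4  5  5  5  6

3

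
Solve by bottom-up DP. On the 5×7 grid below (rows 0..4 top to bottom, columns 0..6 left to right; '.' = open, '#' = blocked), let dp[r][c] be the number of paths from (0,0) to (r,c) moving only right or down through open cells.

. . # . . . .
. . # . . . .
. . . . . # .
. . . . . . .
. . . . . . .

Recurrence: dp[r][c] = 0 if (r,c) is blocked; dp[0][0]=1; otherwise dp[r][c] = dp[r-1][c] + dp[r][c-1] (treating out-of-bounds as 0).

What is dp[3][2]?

7

r\c   0   1   2   3   4   5   6
  0   1   1   0   0   0   0   0
  1   1   2   0   0   0   0   0
  2   1   3   3   3   3   0   0
  3   1   4   7  10  13  13  13
  4   1   5  12  22  35  48  61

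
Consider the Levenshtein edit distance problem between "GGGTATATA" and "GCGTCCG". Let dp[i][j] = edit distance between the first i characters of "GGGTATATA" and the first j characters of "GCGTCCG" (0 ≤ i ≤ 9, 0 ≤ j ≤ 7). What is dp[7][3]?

5

   ''  G  C  G  T  C  C  G
''  0  1  2  3  4  5  6  7
 G  1  0  1  2  3  4  5  6
 G  2  1  1  1  2  3  4  5
 G  3  2  2  1  2  3  4  4
 T  4  3  3  2  1  2  3  4
 A  5  4  4  3  2  2  3  4
 T  6  5  5  4  3  3  3  4
 A  7  6  6  5  4  4  4  4
 T  8  7  7  6  5  5  5  5
 A  9  8  8  7  6  6  6  6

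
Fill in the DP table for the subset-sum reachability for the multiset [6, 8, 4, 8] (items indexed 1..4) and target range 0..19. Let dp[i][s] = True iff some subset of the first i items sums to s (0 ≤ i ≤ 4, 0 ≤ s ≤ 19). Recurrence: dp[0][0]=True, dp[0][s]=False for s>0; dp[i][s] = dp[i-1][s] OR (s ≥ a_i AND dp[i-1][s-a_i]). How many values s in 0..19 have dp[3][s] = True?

i\s   0   1   2   3   4   5   6   7   8   9  10  11  12  13  14  15  16  17  18  19
  0   T   F   F   F   F   F   F   F   F   F   F   F   F   F   F   F   F   F   F   F
  1   T   F   F   F   F   F   T   F   F   F   F   F   F   F   F   F   F   F   F   F
  2   T   F   F   F   F   F   T   F   T   F   F   F   F   F   T   F   F   F   F   F
  3   T   F   F   F   T   F   T   F   T   F   T   F   T   F   T   F   F   F   T   F
  4   T   F   F   F   T   F   T   F   T   F   T   F   T   F   T   F   T   F   T   F

8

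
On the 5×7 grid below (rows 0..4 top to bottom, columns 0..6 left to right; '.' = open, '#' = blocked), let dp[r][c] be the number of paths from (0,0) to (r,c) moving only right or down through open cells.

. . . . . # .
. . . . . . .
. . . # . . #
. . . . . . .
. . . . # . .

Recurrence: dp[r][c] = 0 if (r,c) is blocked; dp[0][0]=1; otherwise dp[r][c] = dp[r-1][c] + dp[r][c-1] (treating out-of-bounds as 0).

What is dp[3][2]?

10

r\c   0   1   2   3   4   5   6
  0   1   1   1   1   1   0   0
  1   1   2   3   4   5   5   5
  2   1   3   6   0   5  10   0
  3   1   4  10  10  15  25  25
  4   1   5  15  25   0  25  50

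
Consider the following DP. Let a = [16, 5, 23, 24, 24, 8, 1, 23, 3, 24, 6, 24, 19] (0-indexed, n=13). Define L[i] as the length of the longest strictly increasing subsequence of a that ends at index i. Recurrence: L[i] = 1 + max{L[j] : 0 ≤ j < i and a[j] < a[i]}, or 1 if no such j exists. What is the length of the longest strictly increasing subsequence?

4

   i    0    1    2    3    4    5    6    7    8    9   10   11   12
a[i]   16    5   23   24   24    8    1   23    3   24    6   24   19
L[i]    1    1    2    3    3    2    1    3    2    4    3    4    4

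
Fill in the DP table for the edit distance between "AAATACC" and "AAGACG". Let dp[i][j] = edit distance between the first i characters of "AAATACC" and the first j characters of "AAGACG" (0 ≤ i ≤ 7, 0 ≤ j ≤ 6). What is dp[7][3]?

5

   ''  A  A  G  A  C  G
''  0  1  2  3  4  5  6
 A  1  0  1  2  3  4  5
 A  2  1  0  1  2  3  4
 A  3  2  1  1  1  2  3
 T  4  3  2  2  2  2  3
 A  5  4  3  3  2  3  3
 C  6  5  4  4  3  2  3
 C  7  6  5  5  4  3  3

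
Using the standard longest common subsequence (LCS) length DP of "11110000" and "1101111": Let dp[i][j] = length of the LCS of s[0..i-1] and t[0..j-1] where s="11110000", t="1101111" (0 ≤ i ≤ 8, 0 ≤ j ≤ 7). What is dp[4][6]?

   ''  1  1  0  1  1  1  1
''  0  0  0  0  0  0  0  0
 1  0  1  1  1  1  1  1  1
 1  0  1  2  2  2  2  2  2
 1  0  1  2  2  3  3  3  3
 1  0  1  2  2  3  4  4  4
 0  0  1  2  3  3  4  4  4
 0  0  1  2  3  3  4  4  4
 0  0  1  2  3  3  4  4  4
 0  0  1  2  3  3  4  4  4

4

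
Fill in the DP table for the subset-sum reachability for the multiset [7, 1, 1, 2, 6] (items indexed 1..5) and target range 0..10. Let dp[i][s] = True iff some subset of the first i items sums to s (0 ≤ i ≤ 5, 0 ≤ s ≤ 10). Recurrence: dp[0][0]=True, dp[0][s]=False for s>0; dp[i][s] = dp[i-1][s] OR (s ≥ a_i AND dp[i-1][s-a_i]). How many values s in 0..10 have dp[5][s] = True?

i\s   0   1   2   3   4   5   6   7   8   9  10
  0   T   F   F   F   F   F   F   F   F   F   F
  1   T   F   F   F   F   F   F   T   F   F   F
  2   T   T   F   F   F   F   F   T   T   F   F
  3   T   T   T   F   F   F   F   T   T   T   F
  4   T   T   T   T   T   F   F   T   T   T   T
  5   T   T   T   T   T   F   T   T   T   T   T

10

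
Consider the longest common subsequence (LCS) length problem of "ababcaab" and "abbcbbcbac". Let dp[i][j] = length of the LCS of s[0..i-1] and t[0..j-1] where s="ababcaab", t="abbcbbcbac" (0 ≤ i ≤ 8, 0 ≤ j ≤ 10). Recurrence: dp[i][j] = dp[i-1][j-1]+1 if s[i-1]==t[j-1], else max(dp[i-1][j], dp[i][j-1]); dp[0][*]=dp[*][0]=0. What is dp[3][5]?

2

   ''  a  b  b  c  b  b  c  b  a  c
''  0  0  0  0  0  0  0  0  0  0  0
 a  0  1  1  1  1  1  1  1  1  1  1
 b  0  1  2  2  2  2  2  2  2  2  2
 a  0  1  2  2  2  2  2  2  2  3  3
 b  0  1  2  3  3  3  3  3  3  3  3
 c  0  1  2  3  4  4  4  4  4  4  4
 a  0  1  2  3  4  4  4  4  4  5  5
 a  0  1  2  3  4  4  4  4  4  5  5
 b  0  1  2  3  4  5  5  5  5  5  5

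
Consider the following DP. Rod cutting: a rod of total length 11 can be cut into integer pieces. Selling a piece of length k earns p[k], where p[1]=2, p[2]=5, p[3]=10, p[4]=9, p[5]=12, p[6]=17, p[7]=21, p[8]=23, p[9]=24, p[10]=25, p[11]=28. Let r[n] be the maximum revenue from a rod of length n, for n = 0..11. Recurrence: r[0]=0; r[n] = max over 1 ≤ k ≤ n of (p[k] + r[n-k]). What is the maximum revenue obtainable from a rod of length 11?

35

   n    0    1    2    3    4    5    6    7    8    9   10   11
r[n]    0    2    5   10   12   15   20   22   25   30   32   35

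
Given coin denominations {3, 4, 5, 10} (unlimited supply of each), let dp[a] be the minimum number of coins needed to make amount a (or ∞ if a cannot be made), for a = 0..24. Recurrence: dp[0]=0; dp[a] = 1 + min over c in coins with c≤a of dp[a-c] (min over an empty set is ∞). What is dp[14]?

2

 a  0  1  2  3  4  5  6  7  8  9 10 11 12 13 14 15 16 17 18 19 20 21 22 23 24
dp  0  -  -  1  1  1  2  2  2  2  1  3  3  2  2  2  3  3  3  3  2  4  4  3  3
(- denotes ∞ / unreachable)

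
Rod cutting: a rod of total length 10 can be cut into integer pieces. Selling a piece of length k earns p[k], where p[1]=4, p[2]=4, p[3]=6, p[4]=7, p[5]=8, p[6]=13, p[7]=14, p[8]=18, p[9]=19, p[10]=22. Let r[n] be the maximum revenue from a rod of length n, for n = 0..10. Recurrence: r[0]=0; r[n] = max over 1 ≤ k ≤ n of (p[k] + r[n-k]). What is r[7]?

   n    0    1    2    3    4    5    6    7    8    9   10
r[n]    0    4    8   12   16   20   24   28   32   36   40

28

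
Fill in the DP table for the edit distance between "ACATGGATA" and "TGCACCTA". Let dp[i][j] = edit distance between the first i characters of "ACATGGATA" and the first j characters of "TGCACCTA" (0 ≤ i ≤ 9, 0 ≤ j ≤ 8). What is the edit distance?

   ''  T  G  C  A  C  C  T  A
''  0  1  2  3  4  5  6  7  8
 A  1  1  2  3  3  4  5  6  7
 C  2  2  2  2  3  3  4  5  6
 A  3  3  3  3  2  3  4  5  5
 T  4  3  4  4  3  3  4  4  5
 G  5  4  3  4  4  4  4  5  5
 G  6  5  4  4  5  5  5  5  6
 A  7  6  5  5  4  5  6  6  5
 T  8  7  6  6  5  5  6  6  6
 A  9  8  7  7  6  6  6  7  6

6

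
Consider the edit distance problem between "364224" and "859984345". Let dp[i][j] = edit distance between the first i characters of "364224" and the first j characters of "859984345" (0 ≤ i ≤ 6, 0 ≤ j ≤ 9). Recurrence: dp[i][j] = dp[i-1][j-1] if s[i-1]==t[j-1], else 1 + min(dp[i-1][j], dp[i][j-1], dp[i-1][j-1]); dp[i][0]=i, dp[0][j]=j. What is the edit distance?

   ''  8  5  9  9  8  4  3  4  5
''  0  1  2  3  4  5  6  7  8  9
 3  1  1  2  3  4  5  6  6  7  8
 6  2  2  2  3  4  5  6  7  7  8
 4  3  3  3  3  4  5  5  6  7  8
 2  4  4  4  4  4  5  6  6  7  8
 2  5  5  5  5  5  5  6  7  7  8
 4  6  6  6  6  6  6  5  6  7  8

8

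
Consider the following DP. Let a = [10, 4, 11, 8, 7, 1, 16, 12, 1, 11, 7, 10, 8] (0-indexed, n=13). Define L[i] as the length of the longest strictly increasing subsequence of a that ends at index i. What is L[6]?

3

   i    0    1    2    3    4    5    6    7    8    9   10   11   12
a[i]   10    4   11    8    7    1   16   12    1   11    7   10    8
L[i]    1    1    2    2    2    1    3    3    1    3    2    3    3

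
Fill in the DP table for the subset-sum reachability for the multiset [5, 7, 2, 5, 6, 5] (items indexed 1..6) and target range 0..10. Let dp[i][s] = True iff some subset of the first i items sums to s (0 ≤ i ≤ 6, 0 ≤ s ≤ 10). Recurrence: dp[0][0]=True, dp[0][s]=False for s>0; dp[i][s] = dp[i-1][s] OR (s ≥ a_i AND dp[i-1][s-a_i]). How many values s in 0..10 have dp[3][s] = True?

i\s   0   1   2   3   4   5   6   7   8   9  10
  0   T   F   F   F   F   F   F   F   F   F   F
  1   T   F   F   F   F   T   F   F   F   F   F
  2   T   F   F   F   F   T   F   T   F   F   F
  3   T   F   T   F   F   T   F   T   F   T   F
  4   T   F   T   F   F   T   F   T   F   T   T
  5   T   F   T   F   F   T   T   T   T   T   T
  6   T   F   T   F   F   T   T   T   T   T   T

5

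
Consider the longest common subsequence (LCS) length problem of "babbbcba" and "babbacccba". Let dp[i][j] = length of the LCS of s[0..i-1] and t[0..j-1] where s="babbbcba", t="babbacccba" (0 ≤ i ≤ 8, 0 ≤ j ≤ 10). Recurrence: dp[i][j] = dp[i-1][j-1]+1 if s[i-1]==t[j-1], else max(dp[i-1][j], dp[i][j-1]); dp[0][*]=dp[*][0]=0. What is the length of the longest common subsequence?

   ''  b  a  b  b  a  c  c  c  b  a
''  0  0  0  0  0  0  0  0  0  0  0
 b  0  1  1  1  1  1  1  1  1  1  1
 a  0  1  2  2  2  2  2  2  2  2  2
 b  0  1  2  3  3  3  3  3  3  3  3
 b  0  1  2  3  4  4  4  4  4  4  4
 b  0  1  2  3  4  4  4  4  4  5  5
 c  0  1  2  3  4  4  5  5  5  5  5
 b  0  1  2  3  4  4  5  5  5  6  6
 a  0  1  2  3  4  5  5  5  5  6  7

7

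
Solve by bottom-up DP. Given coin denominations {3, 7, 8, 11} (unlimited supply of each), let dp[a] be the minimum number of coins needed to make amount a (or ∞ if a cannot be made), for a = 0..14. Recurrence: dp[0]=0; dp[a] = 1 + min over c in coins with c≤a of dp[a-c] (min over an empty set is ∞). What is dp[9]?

 a  0  1  2  3  4  5  6  7  8  9 10 11 12 13 14
dp  0  -  -  1  -  -  2  1  1  3  2  1  4  3  2
(- denotes ∞ / unreachable)

3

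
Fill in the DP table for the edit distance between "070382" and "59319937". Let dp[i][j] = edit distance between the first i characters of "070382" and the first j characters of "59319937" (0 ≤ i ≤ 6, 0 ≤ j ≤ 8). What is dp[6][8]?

   ''  5  9  3  1  9  9  3  7
''  0  1  2  3  4  5  6  7  8
 0  1  1  2  3  4  5  6  7  8
 7  2  2  2  3  4  5  6  7  7
 0  3  3  3  3  4  5  6  7  8
 3  4  4  4  3  4  5  6  6  7
 8  5  5  5  4  4  5  6  7  7
 2  6  6  6  5  5  5  6  7  8

8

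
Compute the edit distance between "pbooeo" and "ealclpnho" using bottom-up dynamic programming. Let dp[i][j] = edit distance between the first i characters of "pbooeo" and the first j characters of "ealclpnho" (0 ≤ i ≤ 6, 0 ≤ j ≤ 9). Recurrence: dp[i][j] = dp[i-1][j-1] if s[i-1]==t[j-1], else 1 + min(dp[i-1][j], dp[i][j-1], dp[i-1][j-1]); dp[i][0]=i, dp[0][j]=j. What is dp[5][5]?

   ''  e  a  l  c  l  p  n  h  o
''  0  1  2  3  4  5  6  7  8  9
 p  1  1  2  3  4  5  5  6  7  8
 b  2  2  2  3  4  5  6  6  7  8
 o  3  3  3  3  4  5  6  7  7  7
 o  4  4  4  4  4  5  6  7  8  7
 e  5  4  5  5  5  5  6  7  8  8
 o  6  5  5  6  6  6  6  7  8  8

5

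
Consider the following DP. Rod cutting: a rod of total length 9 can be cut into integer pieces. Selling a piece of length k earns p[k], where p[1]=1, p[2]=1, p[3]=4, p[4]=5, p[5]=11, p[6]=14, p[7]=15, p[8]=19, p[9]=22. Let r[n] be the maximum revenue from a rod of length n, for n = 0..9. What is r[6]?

   n    0    1    2    3    4    5    6    7    8    9
r[n]    0    1    2    4    5   11   14   15   19   22

14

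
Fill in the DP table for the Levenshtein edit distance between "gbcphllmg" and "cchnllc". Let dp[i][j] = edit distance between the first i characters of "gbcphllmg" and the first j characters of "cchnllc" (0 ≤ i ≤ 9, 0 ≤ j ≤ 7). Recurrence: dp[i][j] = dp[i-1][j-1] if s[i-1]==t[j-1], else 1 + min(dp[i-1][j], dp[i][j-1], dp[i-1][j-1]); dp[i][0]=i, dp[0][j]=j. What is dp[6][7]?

6

   ''  c  c  h  n  l  l  c
''  0  1  2  3  4  5  6  7
 g  1  1  2  3  4  5  6  7
 b  2  2  2  3  4  5  6  7
 c  3  2  2  3  4  5  6  6
 p  4  3  3  3  4  5  6  7
 h  5  4  4  3  4  5  6  7
 l  6  5  5  4  4  4  5  6
 l  7  6  6  5  5  4  4  5
 m  8  7  7  6  6  5  5  5
 g  9  8  8  7  7  6  6  6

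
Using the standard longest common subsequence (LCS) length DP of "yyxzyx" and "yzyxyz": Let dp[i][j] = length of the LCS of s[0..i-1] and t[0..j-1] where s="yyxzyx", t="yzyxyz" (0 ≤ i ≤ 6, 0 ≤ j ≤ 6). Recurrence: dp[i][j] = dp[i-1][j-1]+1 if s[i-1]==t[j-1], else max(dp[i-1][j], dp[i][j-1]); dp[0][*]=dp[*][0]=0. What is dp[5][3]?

3

   ''  y  z  y  x  y  z
''  0  0  0  0  0  0  0
 y  0  1  1  1  1  1  1
 y  0  1  1  2  2  2  2
 x  0  1  1  2  3  3  3
 z  0  1  2  2  3  3  4
 y  0  1  2  3  3  4  4
 x  0  1  2  3  4  4  4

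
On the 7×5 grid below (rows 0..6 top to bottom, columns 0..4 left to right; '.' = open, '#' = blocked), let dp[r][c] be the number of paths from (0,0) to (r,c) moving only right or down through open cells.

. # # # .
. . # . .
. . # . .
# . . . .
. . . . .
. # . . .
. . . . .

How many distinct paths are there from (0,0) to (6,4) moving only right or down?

r\c   0   1   2   3   4
  0   1   0   0   0   0
  1   1   1   0   0   0
  2   1   2   0   0   0
  3   0   2   2   2   2
  4   0   2   4   6   8
  5   0   0   4  10  18
  6   0   0   4  14  32

32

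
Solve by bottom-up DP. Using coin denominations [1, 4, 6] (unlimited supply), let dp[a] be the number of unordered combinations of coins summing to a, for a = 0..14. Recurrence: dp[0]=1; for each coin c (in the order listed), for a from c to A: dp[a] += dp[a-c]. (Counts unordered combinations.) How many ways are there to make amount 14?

8

after  coin     0     1     2     3     4     5     6     7     8     9    10    11    12    13    14
          1     1     1     1     1     1     1     1     1     1     1     1     1     1     1     1
          4     1     1     1     1     2     2     2     2     3     3     3     3     4     4     4
          6     1     1     1     1     2     2     3     3     4     4     5     5     7     7     8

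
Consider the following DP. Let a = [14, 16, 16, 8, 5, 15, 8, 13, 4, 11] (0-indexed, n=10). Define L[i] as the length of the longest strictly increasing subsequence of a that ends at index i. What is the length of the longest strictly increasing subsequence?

3

   i    0    1    2    3    4    5    6    7    8    9
a[i]   14   16   16    8    5   15    8   13    4   11
L[i]    1    2    2    1    1    2    2    3    1    3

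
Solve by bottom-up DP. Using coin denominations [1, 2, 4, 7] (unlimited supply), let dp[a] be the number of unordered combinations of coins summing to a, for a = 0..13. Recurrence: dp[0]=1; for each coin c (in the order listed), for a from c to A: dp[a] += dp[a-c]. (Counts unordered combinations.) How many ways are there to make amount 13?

after  coin     0     1     2     3     4     5     6     7     8     9    10    11    12    13
          1     1     1     1     1     1     1     1     1     1     1     1     1     1     1
          2     1     1     2     2     3     3     4     4     5     5     6     6     7     7
          4     1     1     2     2     4     4     6     6     9     9    12    12    16    16
          7     1     1     2     2     4     4     6     7    10    11    14    16    20    22

22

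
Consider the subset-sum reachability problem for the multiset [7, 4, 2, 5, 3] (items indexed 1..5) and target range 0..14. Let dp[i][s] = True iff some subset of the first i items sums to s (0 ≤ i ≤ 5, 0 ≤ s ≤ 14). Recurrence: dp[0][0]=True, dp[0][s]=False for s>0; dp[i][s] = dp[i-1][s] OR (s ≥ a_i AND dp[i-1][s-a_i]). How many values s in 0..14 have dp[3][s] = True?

i\s   0   1   2   3   4   5   6   7   8   9  10  11  12  13  14
  0   T   F   F   F   F   F   F   F   F   F   F   F   F   F   F
  1   T   F   F   F   F   F   F   T   F   F   F   F   F   F   F
  2   T   F   F   F   T   F   F   T   F   F   F   T   F   F   F
  3   T   F   T   F   T   F   T   T   F   T   F   T   F   T   F
  4   T   F   T   F   T   T   T   T   F   T   F   T   T   T   T
  5   T   F   T   T   T   T   T   T   T   T   T   T   T   T   T

8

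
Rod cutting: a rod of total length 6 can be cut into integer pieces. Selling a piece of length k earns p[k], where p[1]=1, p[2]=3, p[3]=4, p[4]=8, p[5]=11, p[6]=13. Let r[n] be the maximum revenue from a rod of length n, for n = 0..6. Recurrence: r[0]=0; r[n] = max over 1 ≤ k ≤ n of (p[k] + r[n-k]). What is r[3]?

   n    0    1    2    3    4    5    6
r[n]    0    1    3    4    8   11   13

4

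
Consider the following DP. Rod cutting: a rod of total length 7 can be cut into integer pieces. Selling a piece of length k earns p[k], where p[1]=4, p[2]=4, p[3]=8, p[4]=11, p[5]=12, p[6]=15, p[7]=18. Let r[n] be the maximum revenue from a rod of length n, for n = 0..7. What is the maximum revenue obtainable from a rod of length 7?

   n    0    1    2    3    4    5    6    7
r[n]    0    4    8   12   16   20   24   28

28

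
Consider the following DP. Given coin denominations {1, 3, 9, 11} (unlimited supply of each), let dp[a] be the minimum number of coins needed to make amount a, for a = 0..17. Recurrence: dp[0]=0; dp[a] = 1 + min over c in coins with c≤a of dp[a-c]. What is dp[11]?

1

 a  0  1  2  3  4  5  6  7  8  9 10 11 12 13 14 15 16 17
dp  0  1  2  1  2  3  2  3  4  1  2  1  2  3  2  3  4  3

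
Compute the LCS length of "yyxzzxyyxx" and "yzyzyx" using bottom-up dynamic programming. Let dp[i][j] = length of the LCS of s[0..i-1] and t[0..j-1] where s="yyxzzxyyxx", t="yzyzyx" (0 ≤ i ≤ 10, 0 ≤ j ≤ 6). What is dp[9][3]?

   ''  y  z  y  z  y  x
''  0  0  0  0  0  0  0
 y  0  1  1  1  1  1  1
 y  0  1  1  2  2  2  2
 x  0  1  1  2  2  2  3
 z  0  1  2  2  3  3  3
 z  0  1  2  2  3  3  3
 x  0  1  2  2  3  3  4
 y  0  1  2  3  3  4  4
 y  0  1  2  3  3  4  4
 x  0  1  2  3  3  4  5
 x  0  1  2  3  3  4  5

3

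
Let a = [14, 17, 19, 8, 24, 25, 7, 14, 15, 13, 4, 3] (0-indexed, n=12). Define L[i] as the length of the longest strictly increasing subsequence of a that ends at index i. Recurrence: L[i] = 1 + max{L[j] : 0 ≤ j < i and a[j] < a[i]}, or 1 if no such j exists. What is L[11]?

1

   i    0    1    2    3    4    5    6    7    8    9   10   11
a[i]   14   17   19    8   24   25    7   14   15   13    4    3
L[i]    1    2    3    1    4    5    1    2    3    2    1    1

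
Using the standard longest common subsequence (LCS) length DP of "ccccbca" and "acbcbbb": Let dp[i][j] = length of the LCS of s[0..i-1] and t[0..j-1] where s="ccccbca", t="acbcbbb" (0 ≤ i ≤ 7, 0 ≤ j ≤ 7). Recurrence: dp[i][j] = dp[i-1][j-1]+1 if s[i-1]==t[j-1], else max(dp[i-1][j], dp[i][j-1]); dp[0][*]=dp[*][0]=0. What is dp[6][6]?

   ''  a  c  b  c  b  b  b
''  0  0  0  0  0  0  0  0
 c  0  0  1  1  1  1  1  1
 c  0  0  1  1  2  2  2  2
 c  0  0  1  1  2  2  2  2
 c  0  0  1  1  2  2  2  2
 b  0  0  1  2  2  3  3  3
 c  0  0  1  2  3  3  3  3
 a  0  1  1  2  3  3  3  3

3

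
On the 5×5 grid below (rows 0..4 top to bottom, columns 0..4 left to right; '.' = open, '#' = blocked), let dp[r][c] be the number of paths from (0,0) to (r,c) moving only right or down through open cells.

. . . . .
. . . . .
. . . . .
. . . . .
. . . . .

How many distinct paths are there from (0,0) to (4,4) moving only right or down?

70

r\c   0   1   2   3   4
  0   1   1   1   1   1
  1   1   2   3   4   5
  2   1   3   6  10  15
  3   1   4  10  20  35
  4   1   5  15  35  70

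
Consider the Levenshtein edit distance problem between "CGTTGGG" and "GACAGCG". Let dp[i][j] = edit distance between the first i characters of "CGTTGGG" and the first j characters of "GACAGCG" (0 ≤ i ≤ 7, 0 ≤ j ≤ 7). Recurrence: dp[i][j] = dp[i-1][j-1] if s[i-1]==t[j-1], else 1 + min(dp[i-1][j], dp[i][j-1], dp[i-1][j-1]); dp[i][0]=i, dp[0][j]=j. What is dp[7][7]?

   ''  G  A  C  A  G  C  G
''  0  1  2  3  4  5  6  7
 C  1  1  2  2  3  4  5  6
 G  2  1  2  3  3  3  4  5
 T  3  2  2  3  4  4  4  5
 T  4  3  3  3  4  5  5  5
 G  5  4  4  4  4  4  5  5
 G  6  5  5  5  5  4  5  5
 G  7  6  6  6  6  5  5  5

5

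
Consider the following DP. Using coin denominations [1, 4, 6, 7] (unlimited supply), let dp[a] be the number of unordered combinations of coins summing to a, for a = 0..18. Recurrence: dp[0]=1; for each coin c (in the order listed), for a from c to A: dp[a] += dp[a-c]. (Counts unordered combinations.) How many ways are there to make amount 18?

after  coin     0     1     2     3     4     5     6     7     8     9    10    11    12    13    14    15    16    17    18
          1     1     1     1     1     1     1     1     1     1     1     1     1     1     1     1     1     1     1     1
          4     1     1     1     1     2     2     2     2     3     3     3     3     4     4     4     4     5     5     5
          6     1     1     1     1     2     2     3     3     4     4     5     5     7     7     8     8    10    10    12
          7     1     1     1     1     2     2     3     4     5     5     6     7     9    10    12    13    15    16    19

19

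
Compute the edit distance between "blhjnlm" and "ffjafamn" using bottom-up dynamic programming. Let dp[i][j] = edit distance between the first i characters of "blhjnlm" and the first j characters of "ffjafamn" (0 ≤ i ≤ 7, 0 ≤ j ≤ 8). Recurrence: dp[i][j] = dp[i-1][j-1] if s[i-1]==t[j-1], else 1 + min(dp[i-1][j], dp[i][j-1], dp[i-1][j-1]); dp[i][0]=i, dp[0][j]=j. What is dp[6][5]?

   ''  f  f  j  a  f  a  m  n
''  0  1  2  3  4  5  6  7  8
 b  1  1  2  3  4  5  6  7  8
 l  2  2  2  3  4  5  6  7  8
 h  3  3  3  3  4  5  6  7  8
 j  4  4  4  3  4  5  6  7  8
 n  5  5  5  4  4  5  6  7  7
 l  6  6  6  5  5  5  6  7  8
 m  7  7  7  6  6  6  6  6  7

5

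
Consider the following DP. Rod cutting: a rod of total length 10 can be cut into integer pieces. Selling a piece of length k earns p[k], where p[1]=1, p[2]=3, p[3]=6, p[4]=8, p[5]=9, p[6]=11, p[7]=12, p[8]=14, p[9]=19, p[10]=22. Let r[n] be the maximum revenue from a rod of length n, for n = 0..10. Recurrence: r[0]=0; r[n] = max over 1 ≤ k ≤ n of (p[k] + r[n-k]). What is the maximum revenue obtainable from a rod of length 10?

22

   n    0    1    2    3    4    5    6    7    8    9   10
r[n]    0    1    3    6    8    9   12   14   16   19   22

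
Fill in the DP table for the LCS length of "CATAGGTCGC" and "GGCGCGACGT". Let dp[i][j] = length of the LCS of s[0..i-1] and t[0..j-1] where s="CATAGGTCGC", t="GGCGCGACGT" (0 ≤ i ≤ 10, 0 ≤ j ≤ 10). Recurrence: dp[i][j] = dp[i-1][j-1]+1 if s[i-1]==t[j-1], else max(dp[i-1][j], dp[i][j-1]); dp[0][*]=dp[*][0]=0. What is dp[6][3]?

2

   ''  G  G  C  G  C  G  A  C  G  T
''  0  0  0  0  0  0  0  0  0  0  0
 C  0  0  0  1  1  1  1  1  1  1  1
 A  0  0  0  1  1  1  1  2  2  2  2
 T  0  0  0  1  1  1  1  2  2  2  3
 A  0  0  0  1  1  1  1  2  2  2  3
 G  0  1  1  1  2  2  2  2  2  3  3
 G  0  1  2  2  2  2  3  3  3  3  3
 T  0  1  2  2  2  2  3  3  3  3  4
 C  0  1  2  3  3  3  3  3  4  4  4
 G  0  1  2  3  4  4  4  4  4  5  5
 C  0  1  2  3  4  5  5  5  5  5  5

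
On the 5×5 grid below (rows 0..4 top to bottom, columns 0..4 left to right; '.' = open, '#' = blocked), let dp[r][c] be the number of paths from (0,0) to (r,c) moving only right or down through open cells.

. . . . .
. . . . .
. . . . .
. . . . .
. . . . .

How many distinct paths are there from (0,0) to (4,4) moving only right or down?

70

r\c   0   1   2   3   4
  0   1   1   1   1   1
  1   1   2   3   4   5
  2   1   3   6  10  15
  3   1   4  10  20  35
  4   1   5  15  35  70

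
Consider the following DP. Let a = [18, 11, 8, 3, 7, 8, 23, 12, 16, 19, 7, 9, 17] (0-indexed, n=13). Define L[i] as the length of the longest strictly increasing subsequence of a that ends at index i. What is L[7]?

4

   i    0    1    2    3    4    5    6    7    8    9   10   11   12
a[i]   18   11    8    3    7    8   23   12   16   19    7    9   17
L[i]    1    1    1    1    2    3    4    4    5    6    2    4    6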